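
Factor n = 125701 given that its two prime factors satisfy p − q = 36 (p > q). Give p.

373

Since p = q + 36, we have 125701 = q(q + 36), so q² + 36q − 125701 = 0.
Discriminant: 36² + 4·125701 = 1296 + 502804 = 504100; √504100 = 710.
q = (−36 + 710)/2 = 337, and p = q + 36 = 373.
Check: 337 · 373 = 125701.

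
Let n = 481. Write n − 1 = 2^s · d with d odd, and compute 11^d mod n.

369

481 − 1 = 480 = 2^5 · 15, so d = 15.
11^1 ≡ 11 (mod 481)
11^2 ≡ 11^2 = 121 ≡ 121 (mod 481)
11^4 ≡ 121^2 = 14641 ≡ 211 (mod 481)
11^8 ≡ 211^2 = 44521 ≡ 269 (mod 481)
15 = 8 + 4 + 2 + 1 in binary powers of 2.
So 11^15 ≡ 269 · 211 · 121 · 11 ≡ 369 (mod 481).
Squaring chain: 369 → 38 → 1 → 1 → 1; never reaches −1, so base 11 is a Miller–Rabin witness that 481 is composite.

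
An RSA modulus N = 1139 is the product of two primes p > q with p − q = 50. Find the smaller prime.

Since p = q + 50, we have 1139 = q(q + 50), so q² + 50q − 1139 = 0.
Discriminant: 50² + 4·1139 = 2500 + 4556 = 7056; √7056 = 84.
q = (−50 + 84)/2 = 17, and p = q + 50 = 67.
Check: 17 · 67 = 1139.

17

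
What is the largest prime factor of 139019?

139019 = 43 · 3233
3233 = 53 · 61
61 is prime.
So 139019 = 43 · 53 · 61; the largest prime factor is 61.

61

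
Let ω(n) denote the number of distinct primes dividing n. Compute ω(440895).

440895 = 3 · 146965
146965 = 5 · 29393
29393 = 7 · 4199
4199 = 13 · 323
323 = 17 · 19
440895 = 3 · 5 · 7 · 13 · 17 · 19, which has 6 distinct prime factors.

6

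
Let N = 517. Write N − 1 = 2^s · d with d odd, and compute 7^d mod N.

517 − 1 = 516 = 2^2 · 129, so d = 129.
7^1 ≡ 7 (mod 517)
7^2 ≡ 7^2 = 49 ≡ 49 (mod 517)
7^4 ≡ 49^2 = 2401 ≡ 333 (mod 517)
7^8 ≡ 333^2 = 110889 ≡ 251 (mod 517)
7^16 ≡ 251^2 = 63001 ≡ 444 (mod 517)
7^32 ≡ 444^2 = 197136 ≡ 159 (mod 517)
7^64 ≡ 159^2 = 25281 ≡ 465 (mod 517)
7^128 ≡ 465^2 = 216225 ≡ 119 (mod 517)
129 = 128 + 1 in binary powers of 2.
So 7^129 ≡ 119 · 7 ≡ 316 (mod 517).
Squaring chain: 316 → 75; never reaches −1, so base 7 is a Miller–Rabin witness that 517 is composite.

316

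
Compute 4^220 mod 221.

4^1 ≡ 4 (mod 221)
4^2 ≡ 4^2 = 16 ≡ 16 (mod 221)
4^4 ≡ 16^2 = 256 ≡ 35 (mod 221)
4^8 ≡ 35^2 = 1225 ≡ 120 (mod 221)
4^16 ≡ 120^2 = 14400 ≡ 35 (mod 221)
4^32 ≡ 35^2 = 1225 ≡ 120 (mod 221)
4^64 ≡ 120^2 = 14400 ≡ 35 (mod 221)
4^128 ≡ 35^2 = 1225 ≡ 120 (mod 221)
220 = 128 + 64 + 16 + 8 + 4 in binary powers of 2.
So 4^220 ≡ 120 · 35 · 35 · 120 · 35 ≡ 35 (mod 221).
Since 35 ≠ 1, base 4 is a Fermat witness: 221 is composite.

35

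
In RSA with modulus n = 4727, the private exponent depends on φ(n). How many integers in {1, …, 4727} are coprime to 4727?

4536

Factor: 4727 = 29 · 163.
φ(4727) = (29−1) · (163−1) = 28 · 162 = 4536.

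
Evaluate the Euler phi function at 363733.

Factor: 363733 = 47 · 71 · 109.
φ(363733) = (47−1) · (71−1) · (109−1) = 46 · 70 · 108 = 347760.

347760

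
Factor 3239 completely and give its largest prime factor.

79

3239 = 41 · 79
79 is prime.
So 3239 = 41 · 79; the largest prime factor is 79.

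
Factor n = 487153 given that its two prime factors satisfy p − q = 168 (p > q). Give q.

619

Since p = q + 168, we have 487153 = q(q + 168), so q² + 168q − 487153 = 0.
Discriminant: 168² + 4·487153 = 28224 + 1948612 = 1976836; √1976836 = 1406.
q = (−168 + 1406)/2 = 619, and p = q + 168 = 787.
Check: 619 · 787 = 487153.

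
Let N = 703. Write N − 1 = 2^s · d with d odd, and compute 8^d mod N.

512

703 − 1 = 702 = 2^1 · 351, so d = 351.
8^1 ≡ 8 (mod 703)
8^2 ≡ 8^2 = 64 ≡ 64 (mod 703)
8^4 ≡ 64^2 = 4096 ≡ 581 (mod 703)
8^8 ≡ 581^2 = 337561 ≡ 121 (mod 703)
8^16 ≡ 121^2 = 14641 ≡ 581 (mod 703)
8^32 ≡ 581^2 = 337561 ≡ 121 (mod 703)
8^64 ≡ 121^2 = 14641 ≡ 581 (mod 703)
8^128 ≡ 581^2 = 337561 ≡ 121 (mod 703)
8^256 ≡ 121^2 = 14641 ≡ 581 (mod 703)
351 = 256 + 64 + 16 + 8 + 4 + 2 + 1 in binary powers of 2.
So 8^351 ≡ 581 · 581 · 581 · 121 · 581 · 64 · 8 ≡ 512 (mod 703).
Squaring chain: 512; never reaches −1, so base 8 is a Miller–Rabin witness that 703 is composite.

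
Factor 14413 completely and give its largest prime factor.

71

14413 = 7 · 2059
2059 = 29 · 71
71 is prime.
So 14413 = 7 · 29 · 71; the largest prime factor is 71.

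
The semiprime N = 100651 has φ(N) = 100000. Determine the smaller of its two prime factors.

251

φ(n) = (p−1)(q−1) = n − (p+q) + 1, so p + q = 100651 − 100000 + 1 = 652.
p and q are the roots of t² − 652t + 100651 = 0.
Discriminant: 652² − 4·100651 = 425104 − 402604 = 22500; √22500 = 150.
q = (652 − 150)/2 = 251, p = (652 + 150)/2 = 401.
Check: 251 · 401 = 100651.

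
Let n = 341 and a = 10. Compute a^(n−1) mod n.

67

10^1 ≡ 10 (mod 341)
10^2 ≡ 10^2 = 100 ≡ 100 (mod 341)
10^4 ≡ 100^2 = 10000 ≡ 111 (mod 341)
10^8 ≡ 111^2 = 12321 ≡ 45 (mod 341)
10^16 ≡ 45^2 = 2025 ≡ 320 (mod 341)
10^32 ≡ 320^2 = 102400 ≡ 100 (mod 341)
10^64 ≡ 100^2 = 10000 ≡ 111 (mod 341)
10^128 ≡ 111^2 = 12321 ≡ 45 (mod 341)
10^256 ≡ 45^2 = 2025 ≡ 320 (mod 341)
340 = 256 + 64 + 16 + 4 in binary powers of 2.
So 10^340 ≡ 320 · 111 · 320 · 111 ≡ 67 (mod 341).
Since 67 ≠ 1, base 10 is a Fermat witness: 341 is composite.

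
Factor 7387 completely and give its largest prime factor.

7387 = 83 · 89
89 is prime.
So 7387 = 83 · 89; the largest prime factor is 89.

89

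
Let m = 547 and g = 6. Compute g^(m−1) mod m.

6^1 ≡ 6 (mod 547)
6^2 ≡ 6^2 = 36 ≡ 36 (mod 547)
6^4 ≡ 36^2 = 1296 ≡ 202 (mod 547)
6^8 ≡ 202^2 = 40804 ≡ 326 (mod 547)
6^16 ≡ 326^2 = 106276 ≡ 158 (mod 547)
6^32 ≡ 158^2 = 24964 ≡ 349 (mod 547)
6^64 ≡ 349^2 = 121801 ≡ 367 (mod 547)
6^128 ≡ 367^2 = 134689 ≡ 127 (mod 547)
6^256 ≡ 127^2 = 16129 ≡ 266 (mod 547)
6^512 ≡ 266^2 = 70756 ≡ 193 (mod 547)
546 = 512 + 32 + 2 in binary powers of 2.
So 6^546 ≡ 193 · 349 · 36 ≡ 1 (mod 547).
Since the result is 1, base 6 gives no evidence that 547 is composite.

1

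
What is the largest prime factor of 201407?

89

201407 = 31 · 6497
6497 = 73 · 89
89 is prime.
So 201407 = 31 · 73 · 89; the largest prime factor is 89.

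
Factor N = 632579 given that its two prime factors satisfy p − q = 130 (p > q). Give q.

Since p = q + 130, we have 632579 = q(q + 130), so q² + 130q − 632579 = 0.
Discriminant: 130² + 4·632579 = 16900 + 2530316 = 2547216; √2547216 = 1596.
q = (−130 + 1596)/2 = 733, and p = q + 130 = 863.
Check: 733 · 863 = 632579.

733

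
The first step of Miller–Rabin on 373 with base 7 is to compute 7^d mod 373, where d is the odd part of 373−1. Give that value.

372

373 − 1 = 372 = 2^2 · 93, so d = 93.
7^1 ≡ 7 (mod 373)
7^2 ≡ 7^2 = 49 ≡ 49 (mod 373)
7^4 ≡ 49^2 = 2401 ≡ 163 (mod 373)
7^8 ≡ 163^2 = 26569 ≡ 86 (mod 373)
7^16 ≡ 86^2 = 7396 ≡ 309 (mod 373)
7^32 ≡ 309^2 = 95481 ≡ 366 (mod 373)
7^64 ≡ 366^2 = 133956 ≡ 49 (mod 373)
93 = 64 + 16 + 8 + 4 + 1 in binary powers of 2.
So 7^93 ≡ 49 · 309 · 86 · 163 · 7 ≡ 372 (mod 373).
Since 7^d ≡ 372 (mod 373), base 7 does not prove 373 composite.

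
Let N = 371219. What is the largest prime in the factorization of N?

371219 = 43 · 8633
8633 = 89 · 97
97 is prime.
So 371219 = 43 · 89 · 97; the largest prime factor is 97.

97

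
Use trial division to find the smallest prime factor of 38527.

38527 is odd.
Digit sum 25, not divisible by 3.
Ends in 7: not divisible by 5.
7: 38527 = 7·5503 + 6
11: 38527 = 11·3502 + 5
13: 38527 = 13·2963 + 8
17: 38527 = 17·2266 + 5
19: 38527 = 19·2027 + 14
23: 38527 = 23·1675 + 2
29: 38527 = 29·1328 + 15
31: 38527 = 31·1242 + 25
37: 38527 = 37·1041 + 10
41: 38527 = 41·939 + 28
43: 38527 = 43·895 + 42
47: 38527 = 47·819 + 34
53: 38527 = 53·726 + 49
59: 38527 = 59·653

59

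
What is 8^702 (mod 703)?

8^1 ≡ 8 (mod 703)
8^2 ≡ 8^2 = 64 ≡ 64 (mod 703)
8^4 ≡ 64^2 = 4096 ≡ 581 (mod 703)
8^8 ≡ 581^2 = 337561 ≡ 121 (mod 703)
8^16 ≡ 121^2 = 14641 ≡ 581 (mod 703)
8^32 ≡ 581^2 = 337561 ≡ 121 (mod 703)
8^64 ≡ 121^2 = 14641 ≡ 581 (mod 703)
8^128 ≡ 581^2 = 337561 ≡ 121 (mod 703)
8^256 ≡ 121^2 = 14641 ≡ 581 (mod 703)
8^512 ≡ 581^2 = 337561 ≡ 121 (mod 703)
702 = 512 + 128 + 32 + 16 + 8 + 4 + 2 in binary powers of 2.
So 8^702 ≡ 121 · 121 · 121 · 581 · 121 · 581 · 64 ≡ 628 (mod 703).
Since 628 ≠ 1, base 8 is a Fermat witness: 703 is composite.

628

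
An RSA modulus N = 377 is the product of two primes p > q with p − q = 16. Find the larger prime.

Since p = q + 16, we have 377 = q(q + 16), so q² + 16q − 377 = 0.
Discriminant: 16² + 4·377 = 256 + 1508 = 1764; √1764 = 42.
q = (−16 + 42)/2 = 13, and p = q + 16 = 29.
Check: 13 · 29 = 377.

29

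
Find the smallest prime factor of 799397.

31

799397 is odd.
Digit sum 44, not divisible by 3.
Ends in 7: not divisible by 5.
7: 799397 = 7·114199 + 4
11: 799397 = 11·72672 + 5
13: 799397 = 13·61492 + 1
17: 799397 = 17·47023 + 6
19: 799397 = 19·42073 + 10
23: 799397 = 23·34756 + 9
29: 799397 = 29·27565 + 12
31: 799397 = 31·25787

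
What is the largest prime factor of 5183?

73

5183 = 71 · 73
73 is prime.
So 5183 = 71 · 73; the largest prime factor is 73.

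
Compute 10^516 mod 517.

10^1 ≡ 10 (mod 517)
10^2 ≡ 10^2 = 100 ≡ 100 (mod 517)
10^4 ≡ 100^2 = 10000 ≡ 177 (mod 517)
10^8 ≡ 177^2 = 31329 ≡ 309 (mod 517)
10^16 ≡ 309^2 = 95481 ≡ 353 (mod 517)
10^32 ≡ 353^2 = 124609 ≡ 12 (mod 517)
10^64 ≡ 12^2 = 144 ≡ 144 (mod 517)
10^128 ≡ 144^2 = 20736 ≡ 56 (mod 517)
10^256 ≡ 56^2 = 3136 ≡ 34 (mod 517)
10^512 ≡ 34^2 = 1156 ≡ 122 (mod 517)
516 = 512 + 4 in binary powers of 2.
So 10^516 ≡ 122 · 177 ≡ 397 (mod 517).
Since 397 ≠ 1, base 10 is a Fermat witness: 517 is composite.

397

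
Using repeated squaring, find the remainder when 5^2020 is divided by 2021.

883

5^1 ≡ 5 (mod 2021)
5^2 ≡ 5^2 = 25 ≡ 25 (mod 2021)
5^4 ≡ 25^2 = 625 ≡ 625 (mod 2021)
5^8 ≡ 625^2 = 390625 ≡ 572 (mod 2021)
5^16 ≡ 572^2 = 327184 ≡ 1803 (mod 2021)
5^32 ≡ 1803^2 = 3250809 ≡ 1041 (mod 2021)
5^64 ≡ 1041^2 = 1083681 ≡ 425 (mod 2021)
5^128 ≡ 425^2 = 180625 ≡ 756 (mod 2021)
5^256 ≡ 756^2 = 571536 ≡ 1614 (mod 2021)
5^512 ≡ 1614^2 = 2604996 ≡ 1948 (mod 2021)
5^1024 ≡ 1948^2 = 3794704 ≡ 1287 (mod 2021)
2020 = 1024 + 512 + 256 + 128 + 64 + 32 + 4 in binary powers of 2.
So 5^2020 ≡ 1287 · 1948 · 1614 · 756 · 425 · 1041 · 625 ≡ 883 (mod 2021).
Since 883 ≠ 1, base 5 is a Fermat witness: 2021 is composite.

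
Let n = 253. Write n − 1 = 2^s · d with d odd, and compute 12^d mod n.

253 − 1 = 252 = 2^2 · 63, so d = 63.
12^1 ≡ 12 (mod 253)
12^2 ≡ 12^2 = 144 ≡ 144 (mod 253)
12^4 ≡ 144^2 = 20736 ≡ 243 (mod 253)
12^8 ≡ 243^2 = 59049 ≡ 100 (mod 253)
12^16 ≡ 100^2 = 10000 ≡ 133 (mod 253)
12^32 ≡ 133^2 = 17689 ≡ 232 (mod 253)
63 = 32 + 16 + 8 + 4 + 2 + 1 in binary powers of 2.
So 12^63 ≡ 232 · 133 · 100 · 243 · 144 · 12 ≡ 100 (mod 253).
Squaring chain: 100 → 133; never reaches −1, so base 12 is a Miller–Rabin witness that 253 is composite.

100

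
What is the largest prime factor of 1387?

1387 = 19 · 73
73 is prime.
So 1387 = 19 · 73; the largest prime factor is 73.

73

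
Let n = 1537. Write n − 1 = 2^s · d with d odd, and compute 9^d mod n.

1537 − 1 = 1536 = 2^9 · 3, so d = 3.
9^1 ≡ 9 (mod 1537)
9^2 ≡ 9^2 = 81 ≡ 81 (mod 1537)
3 = 2 + 1 in binary powers of 2.
So 9^3 ≡ 81 · 9 ≡ 729 (mod 1537).
Squaring chain: 729 → 1176 → 1213 → 460 → 1031 → 894 → 1533 → 16 → 256; never reaches −1, so base 9 is a Miller–Rabin witness that 1537 is composite.

729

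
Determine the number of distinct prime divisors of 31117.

2

31117 = 29^2 · 37
31117 = 29^2 · 37, which has 2 distinct prime factors.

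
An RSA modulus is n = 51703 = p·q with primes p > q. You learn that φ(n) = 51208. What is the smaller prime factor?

φ(n) = (p−1)(q−1) = n − (p+q) + 1, so p + q = 51703 − 51208 + 1 = 496.
p and q are the roots of t² − 496t + 51703 = 0.
Discriminant: 496² − 4·51703 = 246016 − 206812 = 39204; √39204 = 198.
q = (496 − 198)/2 = 149, p = (496 + 198)/2 = 347.
Check: 149 · 347 = 51703.

149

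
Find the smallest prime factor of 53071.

73

53071 is odd.
Digit sum 16, not divisible by 3.
Ends in 1: not divisible by 5.
7: 53071 = 7·7581 + 4
11: 53071 = 11·4824 + 7
13: 53071 = 13·4082 + 5
17: 53071 = 17·3121 + 14
19: 53071 = 19·2793 + 4
23: 53071 = 23·2307 + 10
29: 53071 = 29·1830 + 1
31: 53071 = 31·1711 + 30
37: 53071 = 37·1434 + 13
41: 53071 = 41·1294 + 17
43: 53071 = 43·1234 + 9
47: 53071 = 47·1129 + 8
53: 53071 = 53·1001 + 18
59: 53071 = 59·899 + 30
61: 53071 = 61·870 + 1
67: 53071 = 67·792 + 7
71: 53071 = 71·747 + 34
73: 53071 = 73·727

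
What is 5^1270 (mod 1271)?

532

5^1 ≡ 5 (mod 1271)
5^2 ≡ 5^2 = 25 ≡ 25 (mod 1271)
5^4 ≡ 25^2 = 625 ≡ 625 (mod 1271)
5^8 ≡ 625^2 = 390625 ≡ 428 (mod 1271)
5^16 ≡ 428^2 = 183184 ≡ 160 (mod 1271)
5^32 ≡ 160^2 = 25600 ≡ 180 (mod 1271)
5^64 ≡ 180^2 = 32400 ≡ 625 (mod 1271)
5^128 ≡ 625^2 = 390625 ≡ 428 (mod 1271)
5^256 ≡ 428^2 = 183184 ≡ 160 (mod 1271)
5^512 ≡ 160^2 = 25600 ≡ 180 (mod 1271)
5^1024 ≡ 180^2 = 32400 ≡ 625 (mod 1271)
1270 = 1024 + 128 + 64 + 32 + 16 + 4 + 2 in binary powers of 2.
So 5^1270 ≡ 625 · 428 · 625 · 180 · 160 · 625 · 25 ≡ 532 (mod 1271).
Since 532 ≠ 1, base 5 is a Fermat witness: 1271 is composite.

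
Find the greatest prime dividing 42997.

73

42997 = 19 · 2263
2263 = 31 · 73
73 is prime.
So 42997 = 19 · 31 · 73; the largest prime factor is 73.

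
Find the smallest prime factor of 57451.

57451 is odd.
Digit sum 22, not divisible by 3.
Ends in 1: not divisible by 5.
7: 57451 = 7·8207 + 2
11: 57451 = 11·5222 + 9
13: 57451 = 13·4419 + 4
17: 57451 = 17·3379 + 8
19: 57451 = 19·3023 + 14
23: 57451 = 23·2497 + 20
29: 57451 = 29·1981 + 2
31: 57451 = 31·1853 + 8
37: 57451 = 37·1552 + 27
41: 57451 = 41·1401 + 10
43: 57451 = 43·1336 + 3
47: 57451 = 47·1222 + 17
53: 57451 = 53·1083 + 52
59: 57451 = 59·973 + 44
61: 57451 = 61·941 + 50
67: 57451 = 67·857 + 32
71: 57451 = 71·809 + 12
73: 57451 = 73·787

73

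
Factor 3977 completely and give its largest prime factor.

3977 = 41 · 97
97 is prime.
So 3977 = 41 · 97; the largest prime factor is 97.

97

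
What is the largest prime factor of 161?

23

161 = 7 · 23
23 is prime.
So 161 = 7 · 23; the largest prime factor is 23.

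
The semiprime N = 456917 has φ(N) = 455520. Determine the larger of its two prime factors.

φ(n) = (p−1)(q−1) = n − (p+q) + 1, so p + q = 456917 − 455520 + 1 = 1398.
p and q are the roots of t² − 1398t + 456917 = 0.
Discriminant: 1398² − 4·456917 = 1954404 − 1827668 = 126736; √126736 = 356.
q = (1398 − 356)/2 = 521, p = (1398 + 356)/2 = 877.
Check: 521 · 877 = 456917.

877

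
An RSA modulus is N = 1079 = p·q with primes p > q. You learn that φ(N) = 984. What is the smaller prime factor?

φ(n) = (p−1)(q−1) = n − (p+q) + 1, so p + q = 1079 − 984 + 1 = 96.
p and q are the roots of t² − 96t + 1079 = 0.
Discriminant: 96² − 4·1079 = 9216 − 4316 = 4900; √4900 = 70.
q = (96 − 70)/2 = 13, p = (96 + 70)/2 = 83.
Check: 13 · 83 = 1079.

13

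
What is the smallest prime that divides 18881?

79

18881 is odd.
Digit sum 26, not divisible by 3.
Ends in 1: not divisible by 5.
7: 18881 = 7·2697 + 2
11: 18881 = 11·1716 + 5
13: 18881 = 13·1452 + 5
17: 18881 = 17·1110 + 11
19: 18881 = 19·993 + 14
23: 18881 = 23·820 + 21
29: 18881 = 29·651 + 2
31: 18881 = 31·609 + 2
37: 18881 = 37·510 + 11
41: 18881 = 41·460 + 21
43: 18881 = 43·439 + 4
47: 18881 = 47·401 + 34
53: 18881 = 53·356 + 13
59: 18881 = 59·320 + 1
61: 18881 = 61·309 + 32
67: 18881 = 67·281 + 54
71: 18881 = 71·265 + 66
73: 18881 = 73·258 + 47
79: 18881 = 79·239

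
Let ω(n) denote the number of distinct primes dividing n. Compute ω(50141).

50141 = 7 · 7163
7163 = 13 · 551
551 = 19 · 29
50141 = 7 · 13 · 19 · 29, which has 4 distinct prime factors.

4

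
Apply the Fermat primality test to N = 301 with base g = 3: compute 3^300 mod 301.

127

3^1 ≡ 3 (mod 301)
3^2 ≡ 3^2 = 9 ≡ 9 (mod 301)
3^4 ≡ 9^2 = 81 ≡ 81 (mod 301)
3^8 ≡ 81^2 = 6561 ≡ 240 (mod 301)
3^16 ≡ 240^2 = 57600 ≡ 109 (mod 301)
3^32 ≡ 109^2 = 11881 ≡ 142 (mod 301)
3^64 ≡ 142^2 = 20164 ≡ 298 (mod 301)
3^128 ≡ 298^2 = 88804 ≡ 9 (mod 301)
3^256 ≡ 9^2 = 81 ≡ 81 (mod 301)
300 = 256 + 32 + 8 + 4 in binary powers of 2.
So 3^300 ≡ 81 · 142 · 240 · 81 ≡ 127 (mod 301).
Since 127 ≠ 1, base 3 is a Fermat witness: 301 is composite.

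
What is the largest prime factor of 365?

73

365 = 5 · 73
73 is prime.
So 365 = 5 · 73; the largest prime factor is 73.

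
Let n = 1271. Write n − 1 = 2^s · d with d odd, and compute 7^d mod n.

191

1271 − 1 = 1270 = 2^1 · 635, so d = 635.
7^1 ≡ 7 (mod 1271)
7^2 ≡ 7^2 = 49 ≡ 49 (mod 1271)
7^4 ≡ 49^2 = 2401 ≡ 1130 (mod 1271)
7^8 ≡ 1130^2 = 1276900 ≡ 816 (mod 1271)
7^16 ≡ 816^2 = 665856 ≡ 1123 (mod 1271)
7^32 ≡ 1123^2 = 1261129 ≡ 297 (mod 1271)
7^64 ≡ 297^2 = 88209 ≡ 510 (mod 1271)
7^128 ≡ 510^2 = 260100 ≡ 816 (mod 1271)
7^256 ≡ 816^2 = 665856 ≡ 1123 (mod 1271)
7^512 ≡ 1123^2 = 1261129 ≡ 297 (mod 1271)
635 = 512 + 64 + 32 + 16 + 8 + 2 + 1 in binary powers of 2.
So 7^635 ≡ 297 · 510 · 297 · 1123 · 816 · 49 · 7 ≡ 191 (mod 1271).
Squaring chain: 191; never reaches −1, so base 7 is a Miller–Rabin witness that 1271 is composite.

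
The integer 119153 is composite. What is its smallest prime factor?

119153 is odd.
Digit sum 20, not divisible by 3.
Ends in 3: not divisible by 5.
7: 119153 = 7·17021 + 6
11: 119153 = 11·10832 + 1
13: 119153 = 13·9165 + 8
17: 119153 = 17·7009

17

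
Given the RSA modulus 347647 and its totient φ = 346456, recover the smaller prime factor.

φ(n) = (p−1)(q−1) = n − (p+q) + 1, so p + q = 347647 − 346456 + 1 = 1192.
p and q are the roots of t² − 1192t + 347647 = 0.
Discriminant: 1192² − 4·347647 = 1420864 − 1390588 = 30276; √30276 = 174.
q = (1192 − 174)/2 = 509, p = (1192 + 174)/2 = 683.
Check: 509 · 683 = 347647.

509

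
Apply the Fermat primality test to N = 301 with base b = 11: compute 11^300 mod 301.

176

11^1 ≡ 11 (mod 301)
11^2 ≡ 11^2 = 121 ≡ 121 (mod 301)
11^4 ≡ 121^2 = 14641 ≡ 193 (mod 301)
11^8 ≡ 193^2 = 37249 ≡ 226 (mod 301)
11^16 ≡ 226^2 = 51076 ≡ 207 (mod 301)
11^32 ≡ 207^2 = 42849 ≡ 107 (mod 301)
11^64 ≡ 107^2 = 11449 ≡ 11 (mod 301)
11^128 ≡ 11^2 = 121 ≡ 121 (mod 301)
11^256 ≡ 121^2 = 14641 ≡ 193 (mod 301)
300 = 256 + 32 + 8 + 4 in binary powers of 2.
So 11^300 ≡ 193 · 107 · 226 · 193 ≡ 176 (mod 301).
Since 176 ≠ 1, base 11 is a Fermat witness: 301 is composite.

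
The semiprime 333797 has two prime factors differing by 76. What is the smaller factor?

Since p = q + 76, we have 333797 = q(q + 76), so q² + 76q − 333797 = 0.
Discriminant: 76² + 4·333797 = 5776 + 1335188 = 1340964; √1340964 = 1158.
q = (−76 + 1158)/2 = 541, and p = q + 76 = 617.
Check: 541 · 617 = 333797.

541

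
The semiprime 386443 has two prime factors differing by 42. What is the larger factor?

Since p = q + 42, we have 386443 = q(q + 42), so q² + 42q − 386443 = 0.
Discriminant: 42² + 4·386443 = 1764 + 1545772 = 1547536; √1547536 = 1244.
q = (−42 + 1244)/2 = 601, and p = q + 42 = 643.
Check: 601 · 643 = 386443.

643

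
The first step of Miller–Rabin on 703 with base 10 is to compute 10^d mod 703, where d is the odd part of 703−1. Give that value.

703 − 1 = 702 = 2^1 · 351, so d = 351.
10^1 ≡ 10 (mod 703)
10^2 ≡ 10^2 = 100 ≡ 100 (mod 703)
10^4 ≡ 100^2 = 10000 ≡ 158 (mod 703)
10^8 ≡ 158^2 = 24964 ≡ 359 (mod 703)
10^16 ≡ 359^2 = 128881 ≡ 232 (mod 703)
10^32 ≡ 232^2 = 53824 ≡ 396 (mod 703)
10^64 ≡ 396^2 = 156816 ≡ 47 (mod 703)
10^128 ≡ 47^2 = 2209 ≡ 100 (mod 703)
10^256 ≡ 100^2 = 10000 ≡ 158 (mod 703)
351 = 256 + 64 + 16 + 8 + 4 + 2 + 1 in binary powers of 2.
So 10^351 ≡ 158 · 47 · 232 · 359 · 158 · 100 · 10 ≡ 75 (mod 703).
Squaring chain: 75; never reaches −1, so base 10 is a Miller–Rabin witness that 703 is composite.

75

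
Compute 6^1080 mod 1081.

243

6^1 ≡ 6 (mod 1081)
6^2 ≡ 6^2 = 36 ≡ 36 (mod 1081)
6^4 ≡ 36^2 = 1296 ≡ 215 (mod 1081)
6^8 ≡ 215^2 = 46225 ≡ 823 (mod 1081)
6^16 ≡ 823^2 = 677329 ≡ 623 (mod 1081)
6^32 ≡ 623^2 = 388129 ≡ 50 (mod 1081)
6^64 ≡ 50^2 = 2500 ≡ 338 (mod 1081)
6^128 ≡ 338^2 = 114244 ≡ 739 (mod 1081)
6^256 ≡ 739^2 = 546121 ≡ 216 (mod 1081)
6^512 ≡ 216^2 = 46656 ≡ 173 (mod 1081)
6^1024 ≡ 173^2 = 29929 ≡ 742 (mod 1081)
1080 = 1024 + 32 + 16 + 8 in binary powers of 2.
So 6^1080 ≡ 742 · 50 · 623 · 823 ≡ 243 (mod 1081).
Since 243 ≠ 1, base 6 is a Fermat witness: 1081 is composite.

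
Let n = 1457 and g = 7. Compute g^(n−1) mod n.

1278

7^1 ≡ 7 (mod 1457)
7^2 ≡ 7^2 = 49 ≡ 49 (mod 1457)
7^4 ≡ 49^2 = 2401 ≡ 944 (mod 1457)
7^8 ≡ 944^2 = 891136 ≡ 909 (mod 1457)
7^16 ≡ 909^2 = 826281 ≡ 162 (mod 1457)
7^32 ≡ 162^2 = 26244 ≡ 18 (mod 1457)
7^64 ≡ 18^2 = 324 ≡ 324 (mod 1457)
7^128 ≡ 324^2 = 104976 ≡ 72 (mod 1457)
7^256 ≡ 72^2 = 5184 ≡ 813 (mod 1457)
7^512 ≡ 813^2 = 660969 ≡ 948 (mod 1457)
7^1024 ≡ 948^2 = 898704 ≡ 1192 (mod 1457)
1456 = 1024 + 256 + 128 + 32 + 16 in binary powers of 2.
So 7^1456 ≡ 1192 · 813 · 72 · 18 · 162 ≡ 1278 (mod 1457).
Since 1278 ≠ 1, base 7 is a Fermat witness: 1457 is composite.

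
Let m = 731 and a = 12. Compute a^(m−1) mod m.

196

12^1 ≡ 12 (mod 731)
12^2 ≡ 12^2 = 144 ≡ 144 (mod 731)
12^4 ≡ 144^2 = 20736 ≡ 268 (mod 731)
12^8 ≡ 268^2 = 71824 ≡ 186 (mod 731)
12^16 ≡ 186^2 = 34596 ≡ 239 (mod 731)
12^32 ≡ 239^2 = 57121 ≡ 103 (mod 731)
12^64 ≡ 103^2 = 10609 ≡ 375 (mod 731)
12^128 ≡ 375^2 = 140625 ≡ 273 (mod 731)
12^256 ≡ 273^2 = 74529 ≡ 698 (mod 731)
12^512 ≡ 698^2 = 487204 ≡ 358 (mod 731)
730 = 512 + 128 + 64 + 16 + 8 + 2 in binary powers of 2.
So 12^730 ≡ 358 · 273 · 375 · 239 · 186 · 144 ≡ 196 (mod 731).
Since 196 ≠ 1, base 12 is a Fermat witness: 731 is composite.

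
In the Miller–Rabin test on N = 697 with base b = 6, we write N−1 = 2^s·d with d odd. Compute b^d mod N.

439

697 − 1 = 696 = 2^3 · 87, so d = 87.
6^1 ≡ 6 (mod 697)
6^2 ≡ 6^2 = 36 ≡ 36 (mod 697)
6^4 ≡ 36^2 = 1296 ≡ 599 (mod 697)
6^8 ≡ 599^2 = 358801 ≡ 543 (mod 697)
6^16 ≡ 543^2 = 294849 ≡ 18 (mod 697)
6^32 ≡ 18^2 = 324 ≡ 324 (mod 697)
6^64 ≡ 324^2 = 104976 ≡ 426 (mod 697)
87 = 64 + 16 + 4 + 2 + 1 in binary powers of 2.
So 6^87 ≡ 426 · 18 · 599 · 36 · 6 ≡ 439 (mod 697).
Squaring chain: 439 → 349 → 523; never reaches −1, so base 6 is a Miller–Rabin witness that 697 is composite.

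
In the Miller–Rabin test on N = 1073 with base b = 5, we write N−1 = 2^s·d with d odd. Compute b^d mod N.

1073 − 1 = 1072 = 2^4 · 67, so d = 67.
5^1 ≡ 5 (mod 1073)
5^2 ≡ 5^2 = 25 ≡ 25 (mod 1073)
5^4 ≡ 25^2 = 625 ≡ 625 (mod 1073)
5^8 ≡ 625^2 = 390625 ≡ 53 (mod 1073)
5^16 ≡ 53^2 = 2809 ≡ 663 (mod 1073)
5^32 ≡ 663^2 = 439569 ≡ 712 (mod 1073)
5^64 ≡ 712^2 = 506944 ≡ 488 (mod 1073)
67 = 64 + 2 + 1 in binary powers of 2.
So 5^67 ≡ 488 · 25 · 5 ≡ 912 (mod 1073).
Squaring chain: 912 → 169 → 663 → 712; never reaches −1, so base 5 is a Miller–Rabin witness that 1073 is composite.

912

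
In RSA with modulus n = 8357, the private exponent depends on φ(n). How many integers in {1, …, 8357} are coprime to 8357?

8160

Factor: 8357 = 61 · 137.
φ(8357) = (61−1) · (137−1) = 60 · 136 = 8160.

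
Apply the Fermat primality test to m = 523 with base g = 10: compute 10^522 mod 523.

1

10^1 ≡ 10 (mod 523)
10^2 ≡ 10^2 = 100 ≡ 100 (mod 523)
10^4 ≡ 100^2 = 10000 ≡ 63 (mod 523)
10^8 ≡ 63^2 = 3969 ≡ 308 (mod 523)
10^16 ≡ 308^2 = 94864 ≡ 201 (mod 523)
10^32 ≡ 201^2 = 40401 ≡ 130 (mod 523)
10^64 ≡ 130^2 = 16900 ≡ 164 (mod 523)
10^128 ≡ 164^2 = 26896 ≡ 223 (mod 523)
10^256 ≡ 223^2 = 49729 ≡ 44 (mod 523)
10^512 ≡ 44^2 = 1936 ≡ 367 (mod 523)
522 = 512 + 8 + 2 in binary powers of 2.
So 10^522 ≡ 367 · 308 · 100 ≡ 1 (mod 523).
Since the result is 1, base 10 gives no evidence that 523 is composite.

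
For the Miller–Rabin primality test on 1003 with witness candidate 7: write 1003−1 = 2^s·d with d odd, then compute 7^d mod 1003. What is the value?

1003 − 1 = 1002 = 2^1 · 501, so d = 501.
7^1 ≡ 7 (mod 1003)
7^2 ≡ 7^2 = 49 ≡ 49 (mod 1003)
7^4 ≡ 49^2 = 2401 ≡ 395 (mod 1003)
7^8 ≡ 395^2 = 156025 ≡ 560 (mod 1003)
7^16 ≡ 560^2 = 313600 ≡ 664 (mod 1003)
7^32 ≡ 664^2 = 440896 ≡ 579 (mod 1003)
7^64 ≡ 579^2 = 335241 ≡ 239 (mod 1003)
7^128 ≡ 239^2 = 57121 ≡ 953 (mod 1003)
7^256 ≡ 953^2 = 908209 ≡ 494 (mod 1003)
501 = 256 + 128 + 64 + 32 + 16 + 4 + 1 in binary powers of 2.
So 7^501 ≡ 494 · 953 · 239 · 579 · 664 · 395 · 7 ≡ 147 (mod 1003).
Squaring chain: 147; never reaches −1, so base 7 is a Miller–Rabin witness that 1003 is composite.

147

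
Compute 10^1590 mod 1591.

704

10^1 ≡ 10 (mod 1591)
10^2 ≡ 10^2 = 100 ≡ 100 (mod 1591)
10^4 ≡ 100^2 = 10000 ≡ 454 (mod 1591)
10^8 ≡ 454^2 = 206116 ≡ 877 (mod 1591)
10^16 ≡ 877^2 = 769129 ≡ 676 (mod 1591)
10^32 ≡ 676^2 = 456976 ≡ 359 (mod 1591)
10^64 ≡ 359^2 = 128881 ≡ 10 (mod 1591)
10^128 ≡ 10^2 = 100 ≡ 100 (mod 1591)
10^256 ≡ 100^2 = 10000 ≡ 454 (mod 1591)
10^512 ≡ 454^2 = 206116 ≡ 877 (mod 1591)
10^1024 ≡ 877^2 = 769129 ≡ 676 (mod 1591)
1590 = 1024 + 512 + 32 + 16 + 4 + 2 in binary powers of 2.
So 10^1590 ≡ 676 · 877 · 359 · 676 · 454 · 100 ≡ 704 (mod 1591).
Since 704 ≠ 1, base 10 is a Fermat witness: 1591 is composite.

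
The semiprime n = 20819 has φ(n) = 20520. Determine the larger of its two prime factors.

191

φ(n) = (p−1)(q−1) = n − (p+q) + 1, so p + q = 20819 − 20520 + 1 = 300.
p and q are the roots of t² − 300t + 20819 = 0.
Discriminant: 300² − 4·20819 = 90000 − 83276 = 6724; √6724 = 82.
q = (300 − 82)/2 = 109, p = (300 + 82)/2 = 191.
Check: 109 · 191 = 20819.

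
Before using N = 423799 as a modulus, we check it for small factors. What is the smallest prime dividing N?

47

423799 is odd.
Digit sum 34, not divisible by 3.
Ends in 9: not divisible by 5.
7: 423799 = 7·60542 + 5
11: 423799 = 11·38527 + 2
13: 423799 = 13·32599 + 12
17: 423799 = 17·24929 + 6
19: 423799 = 19·22305 + 4
23: 423799 = 23·18426 + 1
29: 423799 = 29·14613 + 22
31: 423799 = 31·13670 + 29
37: 423799 = 37·11454 + 1
41: 423799 = 41·10336 + 23
43: 423799 = 43·9855 + 34
47: 423799 = 47·9017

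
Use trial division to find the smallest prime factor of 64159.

64159 is odd.
Digit sum 25, not divisible by 3.
Ends in 9: not divisible by 5.
7: 64159 = 7·9165 + 4
11: 64159 = 11·5832 + 7
13: 64159 = 13·4935 + 4
17: 64159 = 17·3774 + 1
19: 64159 = 19·3376 + 15
23: 64159 = 23·2789 + 12
29: 64159 = 29·2212 + 11
31: 64159 = 31·2069 + 20
37: 64159 = 37·1734 + 1
41: 64159 = 41·1564 + 35
43: 64159 = 43·1492 + 3
47: 64159 = 47·1365 + 4
53: 64159 = 53·1210 + 29
59: 64159 = 59·1087 + 26
61: 64159 = 61·1051 + 48
67: 64159 = 67·957 + 40
71: 64159 = 71·903 + 46
73: 64159 = 73·878 + 65
79: 64159 = 79·812 + 11
83: 64159 = 83·773

83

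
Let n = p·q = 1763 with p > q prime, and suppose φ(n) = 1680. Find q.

φ(n) = (p−1)(q−1) = n − (p+q) + 1, so p + q = 1763 − 1680 + 1 = 84.
p and q are the roots of t² − 84t + 1763 = 0.
Discriminant: 84² − 4·1763 = 7056 − 7052 = 4; √4 = 2.
q = (84 − 2)/2 = 41, p = (84 + 2)/2 = 43.
Check: 41 · 43 = 1763.

41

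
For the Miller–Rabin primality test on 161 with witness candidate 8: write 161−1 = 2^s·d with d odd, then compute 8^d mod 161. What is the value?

85

161 − 1 = 160 = 2^5 · 5, so d = 5.
8^1 ≡ 8 (mod 161)
8^2 ≡ 8^2 = 64 ≡ 64 (mod 161)
8^4 ≡ 64^2 = 4096 ≡ 71 (mod 161)
5 = 4 + 1 in binary powers of 2.
So 8^5 ≡ 71 · 8 ≡ 85 (mod 161).
Squaring chain: 85 → 141 → 78 → 127 → 29; never reaches −1, so base 8 is a Miller–Rabin witness that 161 is composite.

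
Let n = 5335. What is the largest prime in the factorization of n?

97

5335 = 5 · 1067
1067 = 11 · 97
97 is prime.
So 5335 = 5 · 11 · 97; the largest prime factor is 97.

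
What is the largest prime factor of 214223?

214223 = 29 · 7387
7387 = 83 · 89
89 is prime.
So 214223 = 29 · 83 · 89; the largest prime factor is 89.

89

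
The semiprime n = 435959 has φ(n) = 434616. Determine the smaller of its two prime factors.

φ(n) = (p−1)(q−1) = n − (p+q) + 1, so p + q = 435959 − 434616 + 1 = 1344.
p and q are the roots of t² − 1344t + 435959 = 0.
Discriminant: 1344² − 4·435959 = 1806336 − 1743836 = 62500; √62500 = 250.
q = (1344 − 250)/2 = 547, p = (1344 + 250)/2 = 797.
Check: 547 · 797 = 435959.

547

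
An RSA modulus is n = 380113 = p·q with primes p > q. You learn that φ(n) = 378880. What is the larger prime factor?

641

φ(n) = (p−1)(q−1) = n − (p+q) + 1, so p + q = 380113 − 378880 + 1 = 1234.
p and q are the roots of t² − 1234t + 380113 = 0.
Discriminant: 1234² − 4·380113 = 1522756 − 1520452 = 2304; √2304 = 48.
q = (1234 − 48)/2 = 593, p = (1234 + 48)/2 = 641.
Check: 593 · 641 = 380113.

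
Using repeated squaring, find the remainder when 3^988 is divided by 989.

685

3^1 ≡ 3 (mod 989)
3^2 ≡ 3^2 = 9 ≡ 9 (mod 989)
3^4 ≡ 9^2 = 81 ≡ 81 (mod 989)
3^8 ≡ 81^2 = 6561 ≡ 627 (mod 989)
3^16 ≡ 627^2 = 393129 ≡ 496 (mod 989)
3^32 ≡ 496^2 = 246016 ≡ 744 (mod 989)
3^64 ≡ 744^2 = 553536 ≡ 685 (mod 989)
3^128 ≡ 685^2 = 469225 ≡ 439 (mod 989)
3^256 ≡ 439^2 = 192721 ≡ 855 (mod 989)
3^512 ≡ 855^2 = 731025 ≡ 154 (mod 989)
988 = 512 + 256 + 128 + 64 + 16 + 8 + 4 in binary powers of 2.
So 3^988 ≡ 154 · 855 · 439 · 685 · 496 · 627 · 81 ≡ 685 (mod 989).
Since 685 ≠ 1, base 3 is a Fermat witness: 989 is composite.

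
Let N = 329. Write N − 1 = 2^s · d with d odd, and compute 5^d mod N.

329 − 1 = 328 = 2^3 · 41, so d = 41.
5^1 ≡ 5 (mod 329)
5^2 ≡ 5^2 = 25 ≡ 25 (mod 329)
5^4 ≡ 25^2 = 625 ≡ 296 (mod 329)
5^8 ≡ 296^2 = 87616 ≡ 102 (mod 329)
5^16 ≡ 102^2 = 10404 ≡ 205 (mod 329)
5^32 ≡ 205^2 = 42025 ≡ 242 (mod 329)
41 = 32 + 8 + 1 in binary powers of 2.
So 5^41 ≡ 242 · 102 · 5 ≡ 45 (mod 329).
Squaring chain: 45 → 51 → 298; never reaches −1, so base 5 is a Miller–Rabin witness that 329 is composite.

45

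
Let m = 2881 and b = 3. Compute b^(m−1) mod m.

3^1 ≡ 3 (mod 2881)
3^2 ≡ 3^2 = 9 ≡ 9 (mod 2881)
3^4 ≡ 9^2 = 81 ≡ 81 (mod 2881)
3^8 ≡ 81^2 = 6561 ≡ 799 (mod 2881)
3^16 ≡ 799^2 = 638401 ≡ 1700 (mod 2881)
3^32 ≡ 1700^2 = 2890000 ≡ 357 (mod 2881)
3^64 ≡ 357^2 = 127449 ≡ 685 (mod 2881)
3^128 ≡ 685^2 = 469225 ≡ 2503 (mod 2881)
3^256 ≡ 2503^2 = 6265009 ≡ 1715 (mod 2881)
3^512 ≡ 1715^2 = 2941225 ≡ 2605 (mod 2881)
3^1024 ≡ 2605^2 = 6786025 ≡ 1270 (mod 2881)
3^2048 ≡ 1270^2 = 1612900 ≡ 2421 (mod 2881)
2880 = 2048 + 512 + 256 + 64 in binary powers of 2.
So 3^2880 ≡ 2421 · 2605 · 1715 · 685 ≡ 618 (mod 2881).
Since 618 ≠ 1, base 3 is a Fermat witness: 2881 is composite.

618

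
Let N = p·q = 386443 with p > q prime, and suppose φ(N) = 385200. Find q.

601

φ(n) = (p−1)(q−1) = n − (p+q) + 1, so p + q = 386443 − 385200 + 1 = 1244.
p and q are the roots of t² − 1244t + 386443 = 0.
Discriminant: 1244² − 4·386443 = 1547536 − 1545772 = 1764; √1764 = 42.
q = (1244 − 42)/2 = 601, p = (1244 + 42)/2 = 643.
Check: 601 · 643 = 386443.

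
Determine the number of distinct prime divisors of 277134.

277134 = 2 · 138567
138567 = 3 · 46189
46189 = 11 · 4199
4199 = 13 · 323
323 = 17 · 19
277134 = 2 · 3 · 11 · 13 · 17 · 19, which has 6 distinct prime factors.

6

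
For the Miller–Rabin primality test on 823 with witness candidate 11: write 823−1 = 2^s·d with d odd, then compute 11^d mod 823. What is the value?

823 − 1 = 822 = 2^1 · 411, so d = 411.
11^1 ≡ 11 (mod 823)
11^2 ≡ 11^2 = 121 ≡ 121 (mod 823)
11^4 ≡ 121^2 = 14641 ≡ 650 (mod 823)
11^8 ≡ 650^2 = 422500 ≡ 301 (mod 823)
11^16 ≡ 301^2 = 90601 ≡ 71 (mod 823)
11^32 ≡ 71^2 = 5041 ≡ 103 (mod 823)
11^64 ≡ 103^2 = 10609 ≡ 733 (mod 823)
11^128 ≡ 733^2 = 537289 ≡ 693 (mod 823)
11^256 ≡ 693^2 = 480249 ≡ 440 (mod 823)
411 = 256 + 128 + 16 + 8 + 2 + 1 in binary powers of 2.
So 11^411 ≡ 440 · 693 · 71 · 301 · 121 · 11 ≡ 822 (mod 823).
Since 11^d ≡ 822 (mod 823), base 11 does not prove 823 composite.

822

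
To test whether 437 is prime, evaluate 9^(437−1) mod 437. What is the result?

9^1 ≡ 9 (mod 437)
9^2 ≡ 9^2 = 81 ≡ 81 (mod 437)
9^4 ≡ 81^2 = 6561 ≡ 6 (mod 437)
9^8 ≡ 6^2 = 36 ≡ 36 (mod 437)
9^16 ≡ 36^2 = 1296 ≡ 422 (mod 437)
9^32 ≡ 422^2 = 178084 ≡ 225 (mod 437)
9^64 ≡ 225^2 = 50625 ≡ 370 (mod 437)
9^128 ≡ 370^2 = 136900 ≡ 119 (mod 437)
9^256 ≡ 119^2 = 14161 ≡ 177 (mod 437)
436 = 256 + 128 + 32 + 16 + 4 in binary powers of 2.
So 9^436 ≡ 177 · 119 · 225 · 422 · 6 ≡ 234 (mod 437).
Since 234 ≠ 1, base 9 is a Fermat witness: 437 is composite.

234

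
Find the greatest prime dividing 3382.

3382 = 2 · 1691
1691 = 19 · 89
89 is prime.
So 3382 = 2 · 19 · 89; the largest prime factor is 89.

89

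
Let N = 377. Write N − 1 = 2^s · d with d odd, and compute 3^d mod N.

377 − 1 = 376 = 2^3 · 47, so d = 47.
3^1 ≡ 3 (mod 377)
3^2 ≡ 3^2 = 9 ≡ 9 (mod 377)
3^4 ≡ 9^2 = 81 ≡ 81 (mod 377)
3^8 ≡ 81^2 = 6561 ≡ 152 (mod 377)
3^16 ≡ 152^2 = 23104 ≡ 107 (mod 377)
3^32 ≡ 107^2 = 11449 ≡ 139 (mod 377)
47 = 32 + 8 + 4 + 2 + 1 in binary powers of 2.
So 3^47 ≡ 139 · 152 · 81 · 9 · 3 ≡ 308 (mod 377).
Squaring chain: 308 → 237 → 373; never reaches −1, so base 3 is a Miller–Rabin witness that 377 is composite.

308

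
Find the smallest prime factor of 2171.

2171 is odd.
Digit sum 11, not divisible by 3.
Ends in 1: not divisible by 5.
7: 2171 = 7·310 + 1
11: 2171 = 11·197 + 4
13: 2171 = 13·167

13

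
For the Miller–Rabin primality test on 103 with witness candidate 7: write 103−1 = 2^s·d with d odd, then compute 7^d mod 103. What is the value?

1

103 − 1 = 102 = 2^1 · 51, so d = 51.
7^1 ≡ 7 (mod 103)
7^2 ≡ 7^2 = 49 ≡ 49 (mod 103)
7^4 ≡ 49^2 = 2401 ≡ 32 (mod 103)
7^8 ≡ 32^2 = 1024 ≡ 97 (mod 103)
7^16 ≡ 97^2 = 9409 ≡ 36 (mod 103)
7^32 ≡ 36^2 = 1296 ≡ 60 (mod 103)
51 = 32 + 16 + 2 + 1 in binary powers of 2.
So 7^51 ≡ 60 · 36 · 49 · 7 ≡ 1 (mod 103).
Since 7^d ≡ 1 (mod 103), base 7 does not prove 103 composite.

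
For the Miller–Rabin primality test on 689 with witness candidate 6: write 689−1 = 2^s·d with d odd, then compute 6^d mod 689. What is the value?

689 − 1 = 688 = 2^4 · 43, so d = 43.
6^1 ≡ 6 (mod 689)
6^2 ≡ 6^2 = 36 ≡ 36 (mod 689)
6^4 ≡ 36^2 = 1296 ≡ 607 (mod 689)
6^8 ≡ 607^2 = 368449 ≡ 523 (mod 689)
6^16 ≡ 523^2 = 273529 ≡ 685 (mod 689)
6^32 ≡ 685^2 = 469225 ≡ 16 (mod 689)
43 = 32 + 8 + 2 + 1 in binary powers of 2.
So 6^43 ≡ 16 · 523 · 36 · 6 ≡ 241 (mod 689).
Squaring chain: 241 → 205 → 685 → 16; never reaches −1, so base 6 is a Miller–Rabin witness that 689 is composite.

241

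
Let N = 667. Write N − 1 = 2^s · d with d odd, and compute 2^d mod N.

330

667 − 1 = 666 = 2^1 · 333, so d = 333.
2^1 ≡ 2 (mod 667)
2^2 ≡ 2^2 = 4 ≡ 4 (mod 667)
2^4 ≡ 4^2 = 16 ≡ 16 (mod 667)
2^8 ≡ 16^2 = 256 ≡ 256 (mod 667)
2^16 ≡ 256^2 = 65536 ≡ 170 (mod 667)
2^32 ≡ 170^2 = 28900 ≡ 219 (mod 667)
2^64 ≡ 219^2 = 47961 ≡ 604 (mod 667)
2^128 ≡ 604^2 = 364816 ≡ 634 (mod 667)
2^256 ≡ 634^2 = 401956 ≡ 422 (mod 667)
333 = 256 + 64 + 8 + 4 + 1 in binary powers of 2.
So 2^333 ≡ 422 · 604 · 256 · 16 · 2 ≡ 330 (mod 667).
Squaring chain: 330; never reaches −1, so base 2 is a Miller–Rabin witness that 667 is composite.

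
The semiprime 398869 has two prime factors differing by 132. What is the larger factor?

701

Since p = q + 132, we have 398869 = q(q + 132), so q² + 132q − 398869 = 0.
Discriminant: 132² + 4·398869 = 17424 + 1595476 = 1612900; √1612900 = 1270.
q = (−132 + 1270)/2 = 569, and p = q + 132 = 701.
Check: 569 · 701 = 398869.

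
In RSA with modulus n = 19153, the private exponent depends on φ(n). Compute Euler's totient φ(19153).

Factor: 19153 = 107 · 179.
φ(19153) = (107−1) · (179−1) = 106 · 178 = 18868.

18868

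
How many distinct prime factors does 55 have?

2

55 = 5 · 11
55 = 5 · 11, which has 2 distinct prime factors.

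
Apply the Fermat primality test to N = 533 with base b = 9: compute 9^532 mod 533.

165

9^1 ≡ 9 (mod 533)
9^2 ≡ 9^2 = 81 ≡ 81 (mod 533)
9^4 ≡ 81^2 = 6561 ≡ 165 (mod 533)
9^8 ≡ 165^2 = 27225 ≡ 42 (mod 533)
9^16 ≡ 42^2 = 1764 ≡ 165 (mod 533)
9^32 ≡ 165^2 = 27225 ≡ 42 (mod 533)
9^64 ≡ 42^2 = 1764 ≡ 165 (mod 533)
9^128 ≡ 165^2 = 27225 ≡ 42 (mod 533)
9^256 ≡ 42^2 = 1764 ≡ 165 (mod 533)
9^512 ≡ 165^2 = 27225 ≡ 42 (mod 533)
532 = 512 + 16 + 4 in binary powers of 2.
So 9^532 ≡ 42 · 165 · 165 ≡ 165 (mod 533).
Since 165 ≠ 1, base 9 is a Fermat witness: 533 is composite.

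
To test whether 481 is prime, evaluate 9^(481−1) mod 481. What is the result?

9^1 ≡ 9 (mod 481)
9^2 ≡ 9^2 = 81 ≡ 81 (mod 481)
9^4 ≡ 81^2 = 6561 ≡ 308 (mod 481)
9^8 ≡ 308^2 = 94864 ≡ 107 (mod 481)
9^16 ≡ 107^2 = 11449 ≡ 386 (mod 481)
9^32 ≡ 386^2 = 148996 ≡ 367 (mod 481)
9^64 ≡ 367^2 = 134689 ≡ 9 (mod 481)
9^128 ≡ 9^2 = 81 ≡ 81 (mod 481)
9^256 ≡ 81^2 = 6561 ≡ 308 (mod 481)
480 = 256 + 128 + 64 + 32 in binary powers of 2.
So 9^480 ≡ 308 · 81 · 9 · 367 ≡ 248 (mod 481).
Since 248 ≠ 1, base 9 is a Fermat witness: 481 is composite.

248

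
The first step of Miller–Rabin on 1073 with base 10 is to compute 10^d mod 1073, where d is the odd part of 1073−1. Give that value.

1073 − 1 = 1072 = 2^4 · 67, so d = 67.
10^1 ≡ 10 (mod 1073)
10^2 ≡ 10^2 = 100 ≡ 100 (mod 1073)
10^4 ≡ 100^2 = 10000 ≡ 343 (mod 1073)
10^8 ≡ 343^2 = 117649 ≡ 692 (mod 1073)
10^16 ≡ 692^2 = 478864 ≡ 306 (mod 1073)
10^32 ≡ 306^2 = 93636 ≡ 285 (mod 1073)
10^64 ≡ 285^2 = 81225 ≡ 750 (mod 1073)
67 = 64 + 2 + 1 in binary powers of 2.
So 10^67 ≡ 750 · 100 · 10 ≡ 1046 (mod 1073).
Squaring chain: 1046 → 729 → 306 → 285; never reaches −1, so base 10 is a Miller–Rabin witness that 1073 is composite.

1046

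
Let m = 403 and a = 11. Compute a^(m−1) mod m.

11^1 ≡ 11 (mod 403)
11^2 ≡ 11^2 = 121 ≡ 121 (mod 403)
11^4 ≡ 121^2 = 14641 ≡ 133 (mod 403)
11^8 ≡ 133^2 = 17689 ≡ 360 (mod 403)
11^16 ≡ 360^2 = 129600 ≡ 237 (mod 403)
11^32 ≡ 237^2 = 56169 ≡ 152 (mod 403)
11^64 ≡ 152^2 = 23104 ≡ 133 (mod 403)
11^128 ≡ 133^2 = 17689 ≡ 360 (mod 403)
11^256 ≡ 360^2 = 129600 ≡ 237 (mod 403)
402 = 256 + 128 + 16 + 2 in binary powers of 2.
So 11^402 ≡ 237 · 360 · 237 · 121 ≡ 233 (mod 403).
Since 233 ≠ 1, base 11 is a Fermat witness: 403 is composite.

233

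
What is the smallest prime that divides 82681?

89

82681 is odd.
Digit sum 25, not divisible by 3.
Ends in 1: not divisible by 5.
7: 82681 = 7·11811 + 4
11: 82681 = 11·7516 + 5
13: 82681 = 13·6360 + 1
17: 82681 = 17·4863 + 10
19: 82681 = 19·4351 + 12
23: 82681 = 23·3594 + 19
29: 82681 = 29·2851 + 2
31: 82681 = 31·2667 + 4
37: 82681 = 37·2234 + 23
41: 82681 = 41·2016 + 25
43: 82681 = 43·1922 + 35
47: 82681 = 47·1759 + 8
53: 82681 = 53·1560 + 1
59: 82681 = 59·1401 + 22
61: 82681 = 61·1355 + 26
67: 82681 = 67·1234 + 3
71: 82681 = 71·1164 + 37
73: 82681 = 73·1132 + 45
79: 82681 = 79·1046 + 47
83: 82681 = 83·996 + 13
89: 82681 = 89·929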